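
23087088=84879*272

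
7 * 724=5068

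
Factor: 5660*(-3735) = -1*2^2*3^2*5^2*83^1*283^1 = -21140100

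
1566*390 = 610740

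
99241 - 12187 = 87054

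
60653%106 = 21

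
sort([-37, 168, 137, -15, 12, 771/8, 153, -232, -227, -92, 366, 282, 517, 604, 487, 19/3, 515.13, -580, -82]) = [-580, -232, -227, -92, -82, -37, -15, 19/3, 12, 771/8, 137, 153, 168, 282, 366, 487, 515.13, 517, 604]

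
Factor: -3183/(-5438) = 2^(-1)*3^1*1061^1*2719^(-1) 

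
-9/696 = -3/232 ≈ -0.0129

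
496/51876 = 124/12969 ≈ 0.00956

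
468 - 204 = 264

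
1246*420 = 523320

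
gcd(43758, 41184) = 2574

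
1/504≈0.00198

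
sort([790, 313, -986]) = [-986, 313, 790]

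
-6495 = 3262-9757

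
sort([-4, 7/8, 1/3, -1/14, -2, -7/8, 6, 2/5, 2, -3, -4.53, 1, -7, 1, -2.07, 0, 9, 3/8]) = [-7, -4.53, -4, -3, -2.07, -2, -7/8, -1/14, 0, 1/3, 3/8, 2/5, 7/8, 1, 1, 2, 6, 9]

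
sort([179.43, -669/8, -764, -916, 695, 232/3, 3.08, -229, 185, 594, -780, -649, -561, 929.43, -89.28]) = [-916, -780, -764, -649, -561, -229, -89.28, -669/8, 3.08, 232/3, 179.43, 185, 594, 695, 929.43]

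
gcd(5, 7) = 1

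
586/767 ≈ 0.764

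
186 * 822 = 152892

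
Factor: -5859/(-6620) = 2^(-2) * 3^3 * 5^(-1) * 7^1 * 31^1 * 331^(-1)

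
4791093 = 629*7617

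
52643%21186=10271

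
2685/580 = 4+73/116 ≈ 4.63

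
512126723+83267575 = 595394298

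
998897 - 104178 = 894719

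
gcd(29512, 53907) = 119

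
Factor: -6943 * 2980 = -1 * 2^2 * 5^1 * 53^1 * 131^1 * 149^1 = -20690140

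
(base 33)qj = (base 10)877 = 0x36d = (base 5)12002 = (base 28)139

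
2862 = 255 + 2607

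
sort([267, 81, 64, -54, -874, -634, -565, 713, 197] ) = [-874, -634, -565, -54, 64, 81, 197, 267, 713] 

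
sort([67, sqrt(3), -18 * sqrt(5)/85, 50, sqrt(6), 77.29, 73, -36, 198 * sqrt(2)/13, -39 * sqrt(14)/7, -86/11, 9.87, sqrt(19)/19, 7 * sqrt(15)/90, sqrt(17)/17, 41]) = [-36, -39 * sqrt(14)/7, -86/11, -18 * sqrt(5)/85, sqrt(19)/19, sqrt(17)/17, 7 * sqrt(15)/90, sqrt(3), sqrt(6), 9.87, 198 * sqrt(2)/13, 41, 50, 67, 73, 77.29]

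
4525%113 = 5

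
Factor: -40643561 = -1*7^1*163^1*179^1*199^1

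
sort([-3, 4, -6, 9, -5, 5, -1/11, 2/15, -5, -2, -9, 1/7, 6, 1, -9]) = [-9, -9, -6, -5, -5, -3, -2, -1/11, 2/15, 1/7, 1, 4, 5, 6, 9]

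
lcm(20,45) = 180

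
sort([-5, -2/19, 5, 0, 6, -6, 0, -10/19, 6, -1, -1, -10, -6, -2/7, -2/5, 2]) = [-10, -6, -6, -5, -1, -1, -10/19, -2/5, -2/7, -2/19, 0, 0, 2, 5, 6, 6]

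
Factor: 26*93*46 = 2^2*3^1*13^1*23^1*31^1 = 111228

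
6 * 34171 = 205026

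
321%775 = 321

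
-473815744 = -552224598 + 78408854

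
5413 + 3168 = 8581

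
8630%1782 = 1502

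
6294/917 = 6 + 792/917 ≈ 6.86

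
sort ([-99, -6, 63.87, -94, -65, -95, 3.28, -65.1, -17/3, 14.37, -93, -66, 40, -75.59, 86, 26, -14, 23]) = [-99, -95, -94, -93, -75.59, -66, -65.1, -65, -14, -6, -17/3, 3.28, 14.37, 23, 26, 40, 63.87, 86]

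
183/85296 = 61/28432 ≈ 0.00215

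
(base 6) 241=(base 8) 141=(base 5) 342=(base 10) 97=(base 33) 2v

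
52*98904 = 5143008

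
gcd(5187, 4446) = 741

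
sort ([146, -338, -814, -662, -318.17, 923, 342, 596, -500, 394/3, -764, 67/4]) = [-814, -764, -662, -500, -338, -318.17, 67/4, 394/3, 146, 342, 596, 923]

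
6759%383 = 248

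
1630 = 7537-5907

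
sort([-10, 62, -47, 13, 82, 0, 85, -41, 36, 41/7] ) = [-47, -41, -10, 0, 41/7, 13, 36, 62, 82, 85] 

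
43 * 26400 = 1135200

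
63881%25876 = 12129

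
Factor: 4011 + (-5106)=-1*3^1*5^1*73^1=-1095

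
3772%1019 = 715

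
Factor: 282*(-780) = -1*2^3*3^2*5^1*13^1*47^1 = -219960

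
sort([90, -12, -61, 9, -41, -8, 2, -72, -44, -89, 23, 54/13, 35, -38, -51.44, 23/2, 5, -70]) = [-89, -72, -70, -61, -51.44, -44, -41, -38, -12, -8, 2, 54/13, 5, 9, 23/2, 23, 35, 90]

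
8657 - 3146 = 5511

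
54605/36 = 1516 + 29/36 ≈ 1516.81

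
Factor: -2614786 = -1 * 2^1 * 1307393^1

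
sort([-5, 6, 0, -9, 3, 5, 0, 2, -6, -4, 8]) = [-9, -6, -5, -4, 0, 0, 2, 3, 5, 6, 8]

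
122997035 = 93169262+29827773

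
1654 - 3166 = -1512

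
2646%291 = 27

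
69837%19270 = 12027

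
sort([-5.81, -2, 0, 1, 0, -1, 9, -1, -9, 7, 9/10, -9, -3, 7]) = [-9, -9, -5.81, -3, -2, -1, -1, 0, 0, 9/10, 1, 7, 7, 9]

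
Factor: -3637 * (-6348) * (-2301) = -1 * 2^2 * 3^2 * 13^1 * 23^2 * 59^1 * 3637^1 = -53124742476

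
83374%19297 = 6186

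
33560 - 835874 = -802314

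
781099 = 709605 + 71494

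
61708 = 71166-9458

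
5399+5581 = 10980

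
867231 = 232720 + 634511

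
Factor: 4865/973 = 5^1 = 5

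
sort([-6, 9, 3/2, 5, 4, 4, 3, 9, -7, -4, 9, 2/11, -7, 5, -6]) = [-7, -7, -6, -6, -4, 2/11, 3/2, 3, 4, 4, 5, 5, 9, 9, 9]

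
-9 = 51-60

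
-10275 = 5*(-2055)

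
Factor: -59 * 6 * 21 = -1 * 2^1 * 3^2 * 7^1 * 59^1 = -7434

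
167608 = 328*511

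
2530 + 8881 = 11411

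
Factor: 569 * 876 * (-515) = -1 * 2^2 * 3^1 * 5^1 * 73^1 * 103^1 * 569^1 = -256698660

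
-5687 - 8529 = -14216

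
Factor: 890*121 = 2^1*5^1*11^2*89^1 = 107690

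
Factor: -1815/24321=-1*5^1*67^(-1)=-5/67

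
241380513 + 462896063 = 704276576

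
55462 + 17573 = 73035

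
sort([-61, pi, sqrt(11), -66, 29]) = [-66, -61, pi, sqrt(11), 29]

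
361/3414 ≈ 0.106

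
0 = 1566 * 0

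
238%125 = 113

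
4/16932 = 1/4233 ≈ 0.000236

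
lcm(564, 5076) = 5076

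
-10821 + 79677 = 68856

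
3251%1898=1353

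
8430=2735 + 5695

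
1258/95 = 13 + 23/95 ≈ 13.24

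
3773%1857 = 59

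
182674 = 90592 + 92082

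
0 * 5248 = 0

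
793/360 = 2 + 73/360 ≈ 2.20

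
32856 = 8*4107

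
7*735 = 5145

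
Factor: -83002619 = -1 * 7^2 * 17^1 * 99643^1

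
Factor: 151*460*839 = 2^2*5^1*23^1*151^1*839^1 = 58276940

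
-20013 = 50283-70296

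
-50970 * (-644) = 32824680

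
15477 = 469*33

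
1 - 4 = -3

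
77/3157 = 1/41 ≈ 0.0244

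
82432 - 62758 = 19674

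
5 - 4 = 1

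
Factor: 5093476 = 2^2 * 277^1 * 4597^1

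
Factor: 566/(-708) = -1*2^(-1)*3^(-1)*59^(-1)*283^1 = -283/354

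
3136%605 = 111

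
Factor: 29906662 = 2^1*14953331^1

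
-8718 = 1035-9753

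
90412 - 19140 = 71272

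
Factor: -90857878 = -1*2^1*307^1*147977^1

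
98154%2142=1764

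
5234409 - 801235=4433174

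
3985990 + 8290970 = 12276960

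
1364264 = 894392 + 469872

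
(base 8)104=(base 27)2e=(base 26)2g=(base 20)38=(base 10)68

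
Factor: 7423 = 13^1 * 571^1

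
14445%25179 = 14445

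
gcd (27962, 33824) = 2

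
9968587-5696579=4272008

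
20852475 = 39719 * 525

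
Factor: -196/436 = -1 * 7^2 * 109^(-1) = -49/109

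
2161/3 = 720 + 1/3 ≈ 720.33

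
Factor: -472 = -1*2^3*59^1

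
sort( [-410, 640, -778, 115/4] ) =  [-778, -410, 115/4, 640] 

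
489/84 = 5 + 23/28 ≈ 5.82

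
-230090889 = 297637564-527728453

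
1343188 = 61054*22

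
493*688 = 339184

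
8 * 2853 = 22824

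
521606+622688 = 1144294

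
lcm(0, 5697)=0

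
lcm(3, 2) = 6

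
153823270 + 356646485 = 510469755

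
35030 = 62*565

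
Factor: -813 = -1 * 3^1 * 271^1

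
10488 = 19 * 552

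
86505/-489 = -28835/163 ≈ -176.90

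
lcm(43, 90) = 3870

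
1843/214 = 8+131/214≈8.61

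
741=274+467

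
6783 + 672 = 7455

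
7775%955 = 135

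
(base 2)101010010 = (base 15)178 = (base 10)338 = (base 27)ce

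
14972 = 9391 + 5581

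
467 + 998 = 1465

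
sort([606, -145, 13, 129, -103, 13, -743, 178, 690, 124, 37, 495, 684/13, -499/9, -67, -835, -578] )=[-835, -743, -578, -145, -103, -67, -499/9, 13, 13, 37, 684/13, 124, 129, 178, 495, 606, 690] 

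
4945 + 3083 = 8028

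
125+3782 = 3907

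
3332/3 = 1110+2/3 ≈ 1110.67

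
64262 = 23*2794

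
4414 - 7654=-3240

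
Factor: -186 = -1*2^1*3^1*31^1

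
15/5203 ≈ 0.00288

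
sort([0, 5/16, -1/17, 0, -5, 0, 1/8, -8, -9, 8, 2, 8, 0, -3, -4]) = [-9, -8, -5, -4, -3, -1/17, 0, 0, 0, 0, 1/8, 5/16, 2, 8, 8]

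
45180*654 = 29547720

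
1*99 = 99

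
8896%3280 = 2336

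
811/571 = 1+240/571 ≈ 1.42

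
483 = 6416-5933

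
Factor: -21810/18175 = -1 * 2^1 * 3^1 * 5^(-1) = -6/5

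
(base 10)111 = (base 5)421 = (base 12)93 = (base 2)1101111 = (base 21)56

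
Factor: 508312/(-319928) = -1*197^(-1)*313^1 = -313/197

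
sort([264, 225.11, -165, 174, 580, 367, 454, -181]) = [-181, -165, 174, 225.11, 264, 367, 454, 580]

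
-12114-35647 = -47761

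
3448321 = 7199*479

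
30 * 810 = 24300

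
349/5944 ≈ 0.0587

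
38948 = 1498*26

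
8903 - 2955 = 5948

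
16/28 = 4/7 ≈ 0.571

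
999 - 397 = 602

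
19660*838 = 16475080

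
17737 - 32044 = -14307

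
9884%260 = 4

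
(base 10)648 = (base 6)3000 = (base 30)li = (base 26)oo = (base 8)1210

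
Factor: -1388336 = -1*2^4*86771^1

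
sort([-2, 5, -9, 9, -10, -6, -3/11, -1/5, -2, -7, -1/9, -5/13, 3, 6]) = [-10, -9, -7, -6, -2, -2, -5/13, -3/11, -1/5, -1/9, 3, 5, 6, 9]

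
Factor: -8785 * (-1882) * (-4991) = -1 * 2^1 * 5^1 * 7^2 * 23^1 * 31^1 * 251^1 * 941^1 = -82518049670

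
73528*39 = 2867592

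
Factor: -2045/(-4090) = 2^(-1) = 1/2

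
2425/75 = 32 + 1/3 ≈ 32.33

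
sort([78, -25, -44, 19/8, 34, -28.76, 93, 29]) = [-44, -28.76, -25, 19/8, 29, 34, 78, 93]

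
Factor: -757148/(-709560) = 2^(-1)*3^(-5)*5^(-1)*7^2*73^(-1)*3863^1 = 189287/177390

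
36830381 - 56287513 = -19457132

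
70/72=35/36≈0.972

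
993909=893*1113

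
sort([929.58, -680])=[-680, 929.58]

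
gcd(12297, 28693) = 4099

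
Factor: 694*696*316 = 2^6*3^1*29^1*79^1*347^1 = 152635584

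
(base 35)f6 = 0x213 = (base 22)123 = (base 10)531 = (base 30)hl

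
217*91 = 19747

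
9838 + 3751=13589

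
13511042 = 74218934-60707892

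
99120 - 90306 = 8814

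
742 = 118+624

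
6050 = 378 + 5672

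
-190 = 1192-1382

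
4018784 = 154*26096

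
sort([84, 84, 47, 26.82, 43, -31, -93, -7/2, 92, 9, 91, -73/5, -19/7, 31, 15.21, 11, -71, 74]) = [-93, -71, -31, -73/5, -7/2, -19/7, 9, 11, 15.21, 26.82, 31, 43, 47, 74, 84, 84, 91, 92]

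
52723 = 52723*1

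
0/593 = 0 = 0.00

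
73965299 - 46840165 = 27125134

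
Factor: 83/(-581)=-1 * 7^(-1)=-1/7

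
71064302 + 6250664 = 77314966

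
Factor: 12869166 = 2^1*3^1*419^1*5119^1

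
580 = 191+389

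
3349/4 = 837 + 1/4 = 837.25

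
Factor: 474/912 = 2^(-3)*19^(-1)*79^1 = 79/152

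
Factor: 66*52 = 2^3*3^1*11^1*13^1 = 3432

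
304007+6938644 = 7242651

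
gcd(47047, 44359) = 7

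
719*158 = 113602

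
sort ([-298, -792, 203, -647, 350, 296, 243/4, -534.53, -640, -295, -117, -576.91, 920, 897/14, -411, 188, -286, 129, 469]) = [-792, -647, -640, -576.91, -534.53, -411, -298, -295, -286, -117, 243/4, 897/14, 129, 188, 203, 296, 350, 469, 920]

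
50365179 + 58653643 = 109018822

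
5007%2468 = 71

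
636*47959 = 30501924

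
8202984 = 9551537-1348553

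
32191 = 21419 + 10772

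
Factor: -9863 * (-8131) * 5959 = 7^1 * 47^1 * 59^1 * 101^1 * 173^1 * 1409^1 = 477888279827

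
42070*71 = 2986970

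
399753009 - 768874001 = -369120992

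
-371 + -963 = -1334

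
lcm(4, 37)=148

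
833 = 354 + 479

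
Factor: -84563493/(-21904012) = 2^(-2)*3^1*7^1*13^(-1)*157^(-1)*431^1*2683^(-1)*9343^1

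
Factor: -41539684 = -1*2^2*101^1*229^1*449^1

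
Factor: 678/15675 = 2^1 * 5^(-2) * 11^(-1) * 19^(-1) * 113^1 = 226/5225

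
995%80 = 35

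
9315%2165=655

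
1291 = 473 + 818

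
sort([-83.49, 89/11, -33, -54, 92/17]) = [-83.49, -54, -33, 92/17, 89/11]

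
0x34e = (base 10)846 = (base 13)501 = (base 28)126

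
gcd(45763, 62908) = 1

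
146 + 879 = 1025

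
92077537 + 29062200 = 121139737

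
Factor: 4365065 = 5^1*41^1*107^1*199^1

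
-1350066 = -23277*58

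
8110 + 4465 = 12575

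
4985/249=20 + 5/249 ≈ 20.02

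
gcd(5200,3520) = 80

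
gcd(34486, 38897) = 401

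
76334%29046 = 18242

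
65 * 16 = 1040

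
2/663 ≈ 0.00302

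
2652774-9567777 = -6915003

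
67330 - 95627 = -28297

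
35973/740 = 48+453/740 ≈ 48.61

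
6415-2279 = 4136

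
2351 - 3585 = -1234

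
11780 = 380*31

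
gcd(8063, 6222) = 1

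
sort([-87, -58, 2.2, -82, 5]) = [-87, -82, -58, 2.2, 5]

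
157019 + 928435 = 1085454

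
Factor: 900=2^2*3^2*5^2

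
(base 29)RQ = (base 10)809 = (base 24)19H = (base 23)1C4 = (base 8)1451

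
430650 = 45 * 9570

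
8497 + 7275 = 15772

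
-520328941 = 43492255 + -563821196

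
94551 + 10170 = 104721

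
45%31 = 14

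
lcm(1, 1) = 1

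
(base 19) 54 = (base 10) 99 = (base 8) 143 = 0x63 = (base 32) 33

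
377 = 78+299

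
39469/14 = 2819+3/14 ≈ 2819.21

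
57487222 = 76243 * 754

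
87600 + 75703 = 163303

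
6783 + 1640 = 8423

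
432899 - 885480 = -452581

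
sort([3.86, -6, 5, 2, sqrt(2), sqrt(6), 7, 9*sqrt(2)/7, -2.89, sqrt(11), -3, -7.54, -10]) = [-10, -7.54, -6, -3, -2.89, sqrt(2), 9*sqrt(2)/7, 2, sqrt(6), sqrt(11), 3.86, 5, 7]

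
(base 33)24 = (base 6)154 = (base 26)2i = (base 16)46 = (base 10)70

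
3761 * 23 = 86503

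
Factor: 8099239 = 331^1*24469^1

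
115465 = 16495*7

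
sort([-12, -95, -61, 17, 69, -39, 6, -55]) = [-95, -61, -55, -39, -12, 6, 17, 69]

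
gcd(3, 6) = 3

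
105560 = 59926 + 45634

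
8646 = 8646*1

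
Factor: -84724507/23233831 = -1 * 7^1 * 2099^(-1) * 11069^(-1) * 12103501^1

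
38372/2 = 19186 = 19186.00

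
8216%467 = 277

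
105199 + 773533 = 878732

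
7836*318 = 2491848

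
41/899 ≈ 0.0456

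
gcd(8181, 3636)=909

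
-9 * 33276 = -299484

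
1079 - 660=419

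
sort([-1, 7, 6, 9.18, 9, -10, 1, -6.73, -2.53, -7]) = [-10, -7, -6.73, -2.53, -1, 1, 6, 7, 9, 9.18]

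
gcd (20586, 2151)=3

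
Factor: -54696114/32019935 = -1*2^1*3^3*5^(-1)*11^3*71^(-1)*761^1*90197^(-1)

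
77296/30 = 2576 + 8/15 ≈ 2576.53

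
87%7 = 3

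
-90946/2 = -45473 = -45473.00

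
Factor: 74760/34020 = 2^1*3^(-4)*89^1 = 178/81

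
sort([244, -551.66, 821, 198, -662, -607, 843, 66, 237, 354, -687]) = [-687, -662, -607, -551.66, 66, 198, 237, 244, 354, 821, 843]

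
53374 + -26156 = 27218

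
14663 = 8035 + 6628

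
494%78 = 26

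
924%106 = 76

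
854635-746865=107770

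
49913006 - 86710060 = -36797054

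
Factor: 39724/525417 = 2^2*3^(-1)*43^(-1)*4073^(-1)*9931^1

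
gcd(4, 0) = 4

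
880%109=8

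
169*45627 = 7710963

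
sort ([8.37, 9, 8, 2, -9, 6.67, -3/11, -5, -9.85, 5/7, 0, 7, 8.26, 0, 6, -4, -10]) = [-10, -9.85, -9, -5, -4, -3/11, 0, 0, 5/7, 2, 6, 6.67, 7, 8, 8.26, 8.37, 9]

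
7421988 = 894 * 8302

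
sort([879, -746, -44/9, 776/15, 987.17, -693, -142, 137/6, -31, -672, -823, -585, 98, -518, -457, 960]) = [-823, -746, -693, -672, -585, -518, -457, -142, -31, -44/9, 137/6, 776/15, 98, 879, 960, 987.17]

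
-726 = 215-941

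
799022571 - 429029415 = 369993156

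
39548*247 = 9768356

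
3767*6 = 22602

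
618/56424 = 103/9404 ≈ 0.0110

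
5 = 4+1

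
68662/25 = 2746+12/25 = 2746.48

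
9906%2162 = 1258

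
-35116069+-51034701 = -86150770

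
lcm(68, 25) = 1700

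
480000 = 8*60000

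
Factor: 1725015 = 3^1*5^1*115001^1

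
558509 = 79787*7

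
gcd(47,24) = 1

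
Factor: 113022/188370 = 3^1*5^(-1) = 3/5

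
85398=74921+10477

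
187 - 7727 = -7540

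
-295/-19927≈0.0148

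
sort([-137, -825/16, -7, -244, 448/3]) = [-244, -137, -825/16, -7, 448/3]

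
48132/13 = 3702+6/13 ≈ 3702.46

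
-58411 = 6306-64717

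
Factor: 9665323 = 29^1 * 333287^1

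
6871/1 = 6871 = 6871.00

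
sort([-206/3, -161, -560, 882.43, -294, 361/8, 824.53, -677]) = [-677, -560, -294, -161, -206/3, 361/8, 824.53, 882.43]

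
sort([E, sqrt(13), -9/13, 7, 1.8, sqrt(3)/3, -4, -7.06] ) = [-7.06, -4, -9/13, sqrt(3)/3, 1.8, E, sqrt(13), 7] 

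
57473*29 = 1666717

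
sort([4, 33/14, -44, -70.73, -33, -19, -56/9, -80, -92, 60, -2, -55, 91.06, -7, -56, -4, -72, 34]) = [-92, -80, -72, -70.73, -56, -55, -44, -33, -19, -7, -56/9, -4, -2, 33/14, 4, 34, 60, 91.06]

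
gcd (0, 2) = 2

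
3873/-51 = -75 - 16/17 ≈ -75.94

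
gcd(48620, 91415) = 5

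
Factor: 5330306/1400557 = 2^1 * 167^1 * 15959^1 * 1400557^(-1)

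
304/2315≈0.131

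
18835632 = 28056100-9220468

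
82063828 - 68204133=13859695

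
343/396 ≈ 0.866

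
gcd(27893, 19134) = 1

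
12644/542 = 6322/271≈23.33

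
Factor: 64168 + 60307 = 5^2*13^1*383^1 = 124475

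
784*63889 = 50088976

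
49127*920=45196840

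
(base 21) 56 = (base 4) 1233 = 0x6f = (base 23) 4j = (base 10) 111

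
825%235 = 120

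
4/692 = 1/173 ≈ 0.00578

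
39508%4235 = 1393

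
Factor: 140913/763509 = 3^2 * 17^1 * 829^(-1) = 153/829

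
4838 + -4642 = 196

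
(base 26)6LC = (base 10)4614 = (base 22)9BG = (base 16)1206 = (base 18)E46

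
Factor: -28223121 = -1 * 3^1 * 839^1 * 11213^1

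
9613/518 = 18 + 289/518 ≈ 18.56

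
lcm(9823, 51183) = 972477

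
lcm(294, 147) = 294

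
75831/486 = 25277/162≈156.03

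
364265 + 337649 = 701914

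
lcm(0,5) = 0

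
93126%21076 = 8822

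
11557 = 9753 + 1804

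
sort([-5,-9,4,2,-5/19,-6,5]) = [-9,-6,-5,-5/19,2,4,5]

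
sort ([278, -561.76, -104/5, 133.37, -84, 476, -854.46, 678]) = [-854.46, -561.76, -84, -104/5, 133.37, 278, 476, 678]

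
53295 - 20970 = 32325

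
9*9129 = 82161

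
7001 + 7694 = 14695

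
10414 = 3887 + 6527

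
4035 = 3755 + 280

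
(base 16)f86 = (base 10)3974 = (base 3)12110012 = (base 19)b03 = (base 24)6le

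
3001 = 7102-4101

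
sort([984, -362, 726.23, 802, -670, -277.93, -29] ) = [-670, -362, -277.93, -29, 726.23, 802, 984] 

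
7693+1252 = 8945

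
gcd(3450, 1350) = 150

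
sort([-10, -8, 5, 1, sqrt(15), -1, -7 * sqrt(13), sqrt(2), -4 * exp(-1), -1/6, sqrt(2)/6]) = [-7 * sqrt(13), -10, -8, -4 * exp(-1), -1, -1/6, sqrt(2)/6, 1, sqrt(2), sqrt(15), 5]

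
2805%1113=579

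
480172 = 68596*7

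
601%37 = 9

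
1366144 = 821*1664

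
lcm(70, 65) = 910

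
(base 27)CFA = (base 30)A5D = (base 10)9163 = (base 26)DEB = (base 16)23CB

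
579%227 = 125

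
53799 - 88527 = -34728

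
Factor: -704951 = -1*13^1*211^1*257^1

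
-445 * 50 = -22250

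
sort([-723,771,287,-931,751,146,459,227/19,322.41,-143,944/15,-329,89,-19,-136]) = [-931,-723,-329,-143,-136,-19,227/19,944/15,89,146,287,322.41,459,751,771]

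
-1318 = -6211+4893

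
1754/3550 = 877/1775 ≈ 0.494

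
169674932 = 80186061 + 89488871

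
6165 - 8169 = -2004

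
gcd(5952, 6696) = 744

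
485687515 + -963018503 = -477330988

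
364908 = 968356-603448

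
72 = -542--614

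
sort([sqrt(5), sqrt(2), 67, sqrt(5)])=[sqrt(2), sqrt(5), sqrt(5), 67]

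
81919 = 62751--19168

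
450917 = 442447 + 8470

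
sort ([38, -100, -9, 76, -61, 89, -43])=[-100, -61, -43, -9, 38, 76, 89]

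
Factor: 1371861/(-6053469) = -1*3^1*152429^1*2017823^(-1) = -457287/2017823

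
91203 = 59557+31646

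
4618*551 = 2544518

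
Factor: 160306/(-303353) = -1 * 2^1 * 61^(-1) * 4973^(-1) * 80153^1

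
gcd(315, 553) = 7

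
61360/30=2045 + 1/3 ≈ 2045.33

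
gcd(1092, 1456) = 364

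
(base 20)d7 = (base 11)223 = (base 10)267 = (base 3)100220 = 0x10b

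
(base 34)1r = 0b111101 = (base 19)34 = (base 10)61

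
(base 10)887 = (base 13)533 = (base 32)rn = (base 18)2d5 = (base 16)377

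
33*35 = 1155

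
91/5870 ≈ 0.0155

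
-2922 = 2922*(-1)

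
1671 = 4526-2855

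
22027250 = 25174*875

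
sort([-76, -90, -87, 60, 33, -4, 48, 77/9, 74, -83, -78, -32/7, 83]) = [-90, -87, -83, -78, -76, -32/7, -4, 77/9, 33, 48, 60, 74, 83]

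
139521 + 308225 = 447746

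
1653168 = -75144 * (-22)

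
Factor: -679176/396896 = -1 * 2^(-2) * 3^2 * 79^(-1) * 157^(-1) * 9433^1 = -84897/49612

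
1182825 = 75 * 15771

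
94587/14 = 6756 + 3/14 ≈ 6756.21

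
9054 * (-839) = -7596306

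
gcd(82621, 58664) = 1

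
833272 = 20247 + 813025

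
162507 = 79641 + 82866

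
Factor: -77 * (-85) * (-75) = -1 * 3^1 * 5^3 * 7^1 * 11^1 * 17^1 = -490875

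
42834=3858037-3815203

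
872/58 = 15 + 1/29 ≈ 15.03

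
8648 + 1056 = 9704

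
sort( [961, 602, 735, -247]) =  [-247, 602, 735, 961]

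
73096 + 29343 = 102439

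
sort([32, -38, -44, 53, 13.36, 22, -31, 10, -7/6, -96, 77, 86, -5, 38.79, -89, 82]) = [-96, -89, -44, -38, -31, -5, -7/6, 10, 13.36, 22, 32, 38.79, 53, 77, 82, 86]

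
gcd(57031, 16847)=1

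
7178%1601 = 774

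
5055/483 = 1685/161 ≈ 10.47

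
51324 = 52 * 987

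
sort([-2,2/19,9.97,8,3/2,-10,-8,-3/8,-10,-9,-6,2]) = [-10,-10,-9,-8,-6,-2,-3/8,2/19,3/2,2,8,9.97]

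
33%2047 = 33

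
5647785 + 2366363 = 8014148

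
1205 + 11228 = 12433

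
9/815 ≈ 0.0110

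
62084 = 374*166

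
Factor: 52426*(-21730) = -1*2^2*5^1*11^1*41^1*53^1*2383^1 = -1139216980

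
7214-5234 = 1980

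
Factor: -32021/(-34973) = 11^1*71^1*853^(-1) = 781/853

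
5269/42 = 125 + 19/42 ≈ 125.45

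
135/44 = 3 + 3/44 ≈ 3.07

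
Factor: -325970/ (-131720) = 2^ (-2) * 89^ (-1) * 881^1 = 881/356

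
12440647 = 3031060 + 9409587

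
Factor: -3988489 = -1*17^2*37^1*373^1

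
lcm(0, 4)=0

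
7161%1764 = 105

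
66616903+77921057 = 144537960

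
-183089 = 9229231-9412320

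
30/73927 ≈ 0.000406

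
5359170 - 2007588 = 3351582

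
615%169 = 108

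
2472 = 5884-3412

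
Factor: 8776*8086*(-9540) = -1*2^6*3^2*5^1*13^1*53^1*311^1*1097^1 = -676984501440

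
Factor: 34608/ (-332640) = -1 * 2^ (-1) * 3^ (-2) * 5^ (-1) * 11^ (-1) * 103^1 = -103/990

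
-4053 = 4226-8279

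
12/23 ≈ 0.522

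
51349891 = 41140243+10209648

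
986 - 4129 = -3143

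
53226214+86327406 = 139553620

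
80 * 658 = 52640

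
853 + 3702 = 4555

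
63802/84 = 31901/42 ≈ 759.55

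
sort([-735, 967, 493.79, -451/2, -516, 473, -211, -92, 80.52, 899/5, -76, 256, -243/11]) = [-735, -516, -451/2, -211, -92, -76, -243/11, 80.52, 899/5, 256, 473, 493.79, 967]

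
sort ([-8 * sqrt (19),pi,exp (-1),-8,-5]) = [-8 * sqrt (19),-8,-5,exp (-1),pi]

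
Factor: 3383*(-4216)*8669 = -1*2^3*17^2*31^1*199^1*8669^1 = -123643589032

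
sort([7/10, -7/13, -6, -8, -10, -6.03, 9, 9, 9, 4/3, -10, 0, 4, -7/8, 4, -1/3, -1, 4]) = [-10, -10, -8, -6.03, -6, -1, -7/8, -7/13, -1/3, 0, 7/10, 4/3, 4, 4, 4, 9, 9, 9]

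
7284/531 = 13 + 127/177 ≈ 13.72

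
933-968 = -35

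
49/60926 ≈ 0.000804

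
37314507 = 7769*4803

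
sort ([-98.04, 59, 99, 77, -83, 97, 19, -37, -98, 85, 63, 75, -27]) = [-98.04, -98, -83, -37, -27, 19, 59, 63, 75, 77, 85, 97, 99]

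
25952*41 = 1064032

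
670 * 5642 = 3780140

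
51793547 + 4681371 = 56474918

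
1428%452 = 72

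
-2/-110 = 1/55 ≈ 0.0182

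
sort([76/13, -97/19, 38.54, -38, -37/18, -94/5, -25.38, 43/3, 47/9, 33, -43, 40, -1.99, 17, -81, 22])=[-81, -43, -38, -25.38, -94/5, -97/19, -37/18, -1.99, 47/9, 76/13, 43/3, 17, 22, 33, 38.54, 40]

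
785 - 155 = 630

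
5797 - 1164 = 4633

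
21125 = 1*21125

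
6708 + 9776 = 16484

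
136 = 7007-6871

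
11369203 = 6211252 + 5157951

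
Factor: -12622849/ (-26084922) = 2^ (-1) * 3^ (-1) * 157^ (-1) * 27691^ (-1) * 12622849^1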